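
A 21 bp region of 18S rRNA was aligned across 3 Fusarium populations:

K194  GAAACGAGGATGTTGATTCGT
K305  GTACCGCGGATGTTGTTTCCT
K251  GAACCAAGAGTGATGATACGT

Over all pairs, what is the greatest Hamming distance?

9

Pairwise Hamming distances:
  K194 vs K305: 5
  K194 vs K251: 6
  K305 vs K251: 9
The largest is 9, between K305 and K251.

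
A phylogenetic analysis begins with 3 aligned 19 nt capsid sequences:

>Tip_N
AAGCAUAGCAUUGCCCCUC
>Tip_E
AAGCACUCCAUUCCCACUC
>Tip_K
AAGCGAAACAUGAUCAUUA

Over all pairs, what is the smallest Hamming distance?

5

Pairwise Hamming distances:
  Tip_N vs Tip_E: 5
  Tip_N vs Tip_K: 9
  Tip_E vs Tip_K: 9
The smallest is 5, between Tip_N and Tip_E.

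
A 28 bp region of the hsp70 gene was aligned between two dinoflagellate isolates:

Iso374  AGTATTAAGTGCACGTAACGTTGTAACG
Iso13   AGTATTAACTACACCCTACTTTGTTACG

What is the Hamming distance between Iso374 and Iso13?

7

Mismatches occur at site 9 (G↔C), site 11 (G↔A), site 15 (G↔C), site 16 (T↔C), site 17 (A↔T), site 20 (G↔T), site 25 (A↔T).
That gives 7 mismatches out of 28 aligned sites, so the Hamming distance is 7.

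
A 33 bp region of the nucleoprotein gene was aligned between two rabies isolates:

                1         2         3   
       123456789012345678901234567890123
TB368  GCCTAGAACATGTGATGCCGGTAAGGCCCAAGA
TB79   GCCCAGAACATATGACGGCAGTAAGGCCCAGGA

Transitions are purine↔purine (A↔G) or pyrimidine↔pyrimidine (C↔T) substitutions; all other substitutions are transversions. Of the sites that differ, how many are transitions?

5

Mismatches occur at site 4 (T↔C, transition), site 12 (G↔A, transition), site 16 (T↔C, transition), site 18 (C↔G, transversion), site 20 (G↔A, transition), site 31 (A↔G, transition).
Of the 6 differences, 5 transitions and 1 transversion, so the answer is 5.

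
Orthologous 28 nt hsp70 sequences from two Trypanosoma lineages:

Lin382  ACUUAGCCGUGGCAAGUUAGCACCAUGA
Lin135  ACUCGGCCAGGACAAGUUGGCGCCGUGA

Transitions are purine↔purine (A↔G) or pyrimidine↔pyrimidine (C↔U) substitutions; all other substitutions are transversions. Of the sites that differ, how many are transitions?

7

Mismatches occur at site 4 (U→C, transition), site 5 (A→G, transition), site 9 (G→A, transition), site 10 (U→G, transversion), site 12 (G→A, transition), site 19 (A→G, transition), site 22 (A→G, transition), site 25 (A→G, transition).
Of the 8 differences, 7 transitions and 1 transversion, so the answer is 7.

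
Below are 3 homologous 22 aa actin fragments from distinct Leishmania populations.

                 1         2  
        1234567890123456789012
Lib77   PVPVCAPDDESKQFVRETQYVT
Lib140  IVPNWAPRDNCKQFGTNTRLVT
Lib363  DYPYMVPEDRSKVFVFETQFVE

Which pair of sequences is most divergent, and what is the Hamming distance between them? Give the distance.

15

Pairwise Hamming distances:
  Lib77 vs Lib140: 11
  Lib77 vs Lib363: 11
  Lib140 vs Lib363: 15
The largest is 15, between Lib140 and Lib363.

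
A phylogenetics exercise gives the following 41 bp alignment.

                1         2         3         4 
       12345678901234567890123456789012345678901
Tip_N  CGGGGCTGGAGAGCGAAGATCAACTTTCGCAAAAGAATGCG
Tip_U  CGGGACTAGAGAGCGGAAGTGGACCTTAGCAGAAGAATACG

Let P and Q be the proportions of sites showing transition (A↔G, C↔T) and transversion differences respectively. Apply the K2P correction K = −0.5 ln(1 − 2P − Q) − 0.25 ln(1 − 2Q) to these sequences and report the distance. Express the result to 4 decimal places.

0.3602

Mismatches occur at site 5 (G→A, transition), site 8 (G→A, transition), site 16 (A→G, transition), site 18 (G→A, transition), site 19 (A→G, transition), site 21 (C→G, transversion), site 22 (A→G, transition), site 25 (T→C, transition), site 28 (C→A, transversion), site 32 (A→G, transition), site 39 (G→A, transition).
Of the 11 differences, 9 transitions and 2 transversions over 41 sites: P = 9/41 = 0.219512, Q = 2/41 = 0.048780.
d = −0.5·ln(0.512196) − 0.25·ln(0.902440) = −0.5·(-0.669048) − 0.25·(-0.102653) = 0.3602.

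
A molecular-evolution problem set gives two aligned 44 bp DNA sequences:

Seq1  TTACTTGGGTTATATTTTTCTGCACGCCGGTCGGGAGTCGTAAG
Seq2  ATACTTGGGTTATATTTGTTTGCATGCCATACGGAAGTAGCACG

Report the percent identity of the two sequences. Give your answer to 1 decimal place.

Differing sites — 1:T/A; 18:T/G; 20:C/T; 25:C/T; 29:G/A; 30:G/T; 31:T/A; 35:G/A; 39:C/A; 41:T/C; 43:A/C.
33 of the 44 sites match, so the percent identity is 33/44 × 100 = 75.0%.

75.0%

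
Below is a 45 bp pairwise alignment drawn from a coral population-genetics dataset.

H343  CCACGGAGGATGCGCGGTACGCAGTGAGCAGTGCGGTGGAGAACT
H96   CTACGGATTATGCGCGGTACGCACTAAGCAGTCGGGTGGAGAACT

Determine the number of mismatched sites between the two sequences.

Differing sites — 2:C/T; 8:G/T; 9:G/T; 24:G/C; 26:G/A; 33:G/C; 34:C/G.
That gives 7 mismatches out of 45 aligned sites, so the Hamming distance is 7.

7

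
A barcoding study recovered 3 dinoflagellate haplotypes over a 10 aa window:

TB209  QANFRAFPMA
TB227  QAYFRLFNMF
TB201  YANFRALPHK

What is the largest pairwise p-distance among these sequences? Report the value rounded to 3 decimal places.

0.700

Pairwise Hamming distances:
  TB209 vs TB227: 4
  TB209 vs TB201: 4
  TB227 vs TB201: 7
The largest is 7 mismatches, between TB227 and TB201; p = 7/10 = 0.700.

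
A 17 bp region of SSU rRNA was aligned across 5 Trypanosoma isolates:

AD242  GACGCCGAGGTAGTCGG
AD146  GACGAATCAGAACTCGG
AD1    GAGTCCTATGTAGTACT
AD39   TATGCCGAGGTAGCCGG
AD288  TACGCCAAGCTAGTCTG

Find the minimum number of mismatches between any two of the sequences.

Pairwise Hamming distances:
  AD242 vs AD146: 7
  AD242 vs AD1: 7
  AD242 vs AD39: 3
  AD242 vs AD288: 4
  AD146 vs AD1: 11
  AD146 vs AD39: 10
  AD146 vs AD288: 10
  AD1 vs AD39: 9
  AD1 vs AD288: 9
  AD39 vs AD288: 5
The smallest is 3, between AD242 and AD39.

3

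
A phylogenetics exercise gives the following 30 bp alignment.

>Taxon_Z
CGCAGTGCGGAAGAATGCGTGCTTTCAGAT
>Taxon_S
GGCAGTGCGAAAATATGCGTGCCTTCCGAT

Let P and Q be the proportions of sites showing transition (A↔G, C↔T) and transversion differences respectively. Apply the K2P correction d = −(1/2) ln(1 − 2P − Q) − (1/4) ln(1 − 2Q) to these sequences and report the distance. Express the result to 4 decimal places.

The sequences differ at positions 1 (C/G, transversion), 10 (G/A, transition), 13 (G/A, transition), 14 (A/T, transversion), 23 (T/C, transition), 27 (A/C, transversion).
Of the 6 differences, 3 transitions and 3 transversions over 30 sites: P = 3/30 = 0.100000, Q = 3/30 = 0.100000.
d = −0.5·ln(0.700000) − 0.25·ln(0.800000) = −0.5·(-0.356675) − 0.25·(-0.223144) = 0.2341.

0.2341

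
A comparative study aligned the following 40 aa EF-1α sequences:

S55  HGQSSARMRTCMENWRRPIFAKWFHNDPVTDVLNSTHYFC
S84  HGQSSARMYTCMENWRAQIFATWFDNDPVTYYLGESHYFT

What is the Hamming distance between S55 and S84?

11

The sequences differ at positions 9 (R/Y), 17 (R/A), 18 (P/Q), 22 (K/T), 25 (H/D), 31 (D/Y), 32 (V/Y), 34 (N/G), 35 (S/E), 36 (T/S), 40 (C/T).
That gives 11 mismatches out of 40 aligned sites, so the Hamming distance is 11.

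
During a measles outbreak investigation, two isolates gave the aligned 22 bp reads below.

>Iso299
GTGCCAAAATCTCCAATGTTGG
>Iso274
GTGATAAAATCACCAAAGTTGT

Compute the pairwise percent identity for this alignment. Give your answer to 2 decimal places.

77.27%

The sequences differ at positions 4 (C/A), 5 (C/T), 12 (T/A), 17 (T/A), 22 (G/T).
17 of the 22 sites match, so the percent identity is 17/22 × 100 = 77.27%.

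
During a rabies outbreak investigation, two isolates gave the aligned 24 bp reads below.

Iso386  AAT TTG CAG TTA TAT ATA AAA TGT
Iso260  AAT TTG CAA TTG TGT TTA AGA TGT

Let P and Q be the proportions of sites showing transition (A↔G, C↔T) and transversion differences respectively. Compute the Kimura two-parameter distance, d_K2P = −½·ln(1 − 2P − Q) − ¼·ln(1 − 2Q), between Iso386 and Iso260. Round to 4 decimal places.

0.2568

Mismatches occur at site 9 (G/A, transition), site 12 (A/G, transition), site 14 (A/G, transition), site 16 (A/T, transversion), site 20 (A/G, transition).
Of the 5 differences, 4 transitions and 1 transversion over 24 sites: P = 4/24 = 0.166667, Q = 1/24 = 0.041667.
d = −0.5·ln(0.624999) − 0.25·ln(0.916666) = −0.5·(-0.470005) − 0.25·(-0.087012) = 0.2568.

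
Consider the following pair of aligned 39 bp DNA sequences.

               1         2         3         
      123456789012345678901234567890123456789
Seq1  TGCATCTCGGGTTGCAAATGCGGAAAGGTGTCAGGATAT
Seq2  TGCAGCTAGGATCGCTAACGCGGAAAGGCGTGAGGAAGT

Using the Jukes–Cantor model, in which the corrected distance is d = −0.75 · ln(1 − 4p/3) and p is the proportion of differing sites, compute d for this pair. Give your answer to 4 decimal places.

Mismatches occur at site 5 (T/G), site 8 (C/A), site 11 (G/A), site 13 (T/C), site 16 (A/T), site 19 (T/C), site 29 (T/C), site 32 (C/G), site 37 (T/A), site 38 (A/G).
p = 10/39 = 0.256410.
d = −0.75 · ln(1 − (4/3)·0.256410) = −0.75 · ln(0.658120) = −0.75 · (-0.418368) = 0.3138.

0.3138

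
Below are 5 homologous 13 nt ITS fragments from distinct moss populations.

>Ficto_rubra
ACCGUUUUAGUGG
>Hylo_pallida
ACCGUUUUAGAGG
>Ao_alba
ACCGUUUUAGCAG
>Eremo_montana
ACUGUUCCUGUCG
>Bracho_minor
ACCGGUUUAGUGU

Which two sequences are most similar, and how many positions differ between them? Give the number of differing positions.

Pairwise Hamming distances:
  Ficto_rubra vs Hylo_pallida: 1
  Ficto_rubra vs Ao_alba: 2
  Ficto_rubra vs Eremo_montana: 5
  Ficto_rubra vs Bracho_minor: 2
  Hylo_pallida vs Ao_alba: 2
  Hylo_pallida vs Eremo_montana: 6
  Hylo_pallida vs Bracho_minor: 3
  Ao_alba vs Eremo_montana: 6
  Ao_alba vs Bracho_minor: 4
  Eremo_montana vs Bracho_minor: 7
The smallest is 1, between Ficto_rubra and Hylo_pallida.

1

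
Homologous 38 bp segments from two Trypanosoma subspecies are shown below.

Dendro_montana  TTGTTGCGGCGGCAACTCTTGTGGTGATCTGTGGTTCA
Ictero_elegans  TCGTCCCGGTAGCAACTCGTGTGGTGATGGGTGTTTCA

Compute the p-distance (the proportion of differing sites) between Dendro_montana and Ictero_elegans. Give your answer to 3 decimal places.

0.237

Differing sites — 2:T/C; 5:T/C; 6:G/C; 10:C/T; 11:G/A; 19:T/G; 29:C/G; 30:T/G; 34:G/T.
There are 9 differences over 38 sites, so p = 9/38 = 0.237.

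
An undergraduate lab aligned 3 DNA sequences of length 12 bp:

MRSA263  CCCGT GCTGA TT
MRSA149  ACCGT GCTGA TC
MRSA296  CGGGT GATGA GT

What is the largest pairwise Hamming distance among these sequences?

Pairwise Hamming distances:
  MRSA263 vs MRSA149: 2
  MRSA263 vs MRSA296: 4
  MRSA149 vs MRSA296: 6
The largest is 6, between MRSA149 and MRSA296.

6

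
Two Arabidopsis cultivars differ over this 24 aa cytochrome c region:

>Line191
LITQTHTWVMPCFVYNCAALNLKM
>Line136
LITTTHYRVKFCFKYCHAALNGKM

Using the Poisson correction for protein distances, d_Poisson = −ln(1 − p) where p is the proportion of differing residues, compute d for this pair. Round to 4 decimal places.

0.4700

Differing sites — 4:Q/T; 7:T/Y; 8:W/R; 10:M/K; 11:P/F; 14:V/K; 16:N/C; 17:C/H; 22:L/G.
p = 9/24 = 0.375000.
d = −ln(1 − 0.375000) = −ln(0.625000) = 0.4700.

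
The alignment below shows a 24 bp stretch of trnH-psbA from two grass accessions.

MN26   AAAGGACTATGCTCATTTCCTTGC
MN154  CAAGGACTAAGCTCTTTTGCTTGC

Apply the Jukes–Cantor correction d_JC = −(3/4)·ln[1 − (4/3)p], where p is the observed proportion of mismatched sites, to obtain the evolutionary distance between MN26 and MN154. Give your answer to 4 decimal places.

The sequences differ at positions 1 (A/C), 10 (T/A), 15 (A/T), 19 (C/G).
p = 4/24 = 0.166667.
d = −0.75 · ln(1 − (4/3)·0.166667) = −0.75 · ln(0.777777) = −0.75 · (-0.251315) = 0.1885.

0.1885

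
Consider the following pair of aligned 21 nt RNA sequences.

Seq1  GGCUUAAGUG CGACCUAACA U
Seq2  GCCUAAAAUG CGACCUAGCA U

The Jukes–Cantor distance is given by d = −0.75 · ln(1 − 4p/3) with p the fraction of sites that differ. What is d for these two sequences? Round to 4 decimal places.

Mismatches occur at site 2 (G/C), site 5 (U/A), site 8 (G/A), site 18 (A/G).
p = 4/21 = 0.190476.
d = −0.75 · ln(1 − (4/3)·0.190476) = −0.75 · ln(0.746032) = −0.75 · (-0.292987) = 0.2197.

0.2197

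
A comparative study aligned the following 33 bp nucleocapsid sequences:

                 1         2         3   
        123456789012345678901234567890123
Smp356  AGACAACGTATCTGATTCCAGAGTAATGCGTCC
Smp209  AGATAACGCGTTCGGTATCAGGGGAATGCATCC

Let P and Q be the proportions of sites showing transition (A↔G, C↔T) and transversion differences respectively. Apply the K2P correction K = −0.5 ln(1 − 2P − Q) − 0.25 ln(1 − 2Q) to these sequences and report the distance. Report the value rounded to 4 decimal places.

0.4981

Mismatches occur at site 4 (C↔T, transition), site 9 (T↔C, transition), site 10 (A↔G, transition), site 12 (C↔T, transition), site 13 (T↔C, transition), site 15 (A↔G, transition), site 17 (T↔A, transversion), site 18 (C↔T, transition), site 22 (A↔G, transition), site 24 (T↔G, transversion), site 30 (G↔A, transition).
Of the 11 differences, 9 transitions and 2 transversions over 33 sites: P = 9/33 = 0.272727, Q = 2/33 = 0.060606.
d = −0.5·ln(0.393940) − 0.25·ln(0.878788) = −0.5·(-0.931557) − 0.25·(-0.129212) = 0.4981.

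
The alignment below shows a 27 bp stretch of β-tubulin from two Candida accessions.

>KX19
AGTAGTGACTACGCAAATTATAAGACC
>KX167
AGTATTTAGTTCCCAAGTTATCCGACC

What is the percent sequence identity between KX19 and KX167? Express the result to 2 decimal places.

70.37%

Differing sites — 5:G/T; 7:G/T; 9:C/G; 11:A/T; 13:G/C; 17:A/G; 22:A/C; 23:A/C.
19 of the 27 sites match, so the percent identity is 19/27 × 100 = 70.37%.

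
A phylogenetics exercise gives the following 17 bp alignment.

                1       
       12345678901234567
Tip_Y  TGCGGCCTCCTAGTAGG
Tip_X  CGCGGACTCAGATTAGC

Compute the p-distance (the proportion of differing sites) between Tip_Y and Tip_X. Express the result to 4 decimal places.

Mismatches occur at site 1 (T↔C), site 6 (C↔A), site 10 (C↔A), site 11 (T↔G), site 13 (G↔T), site 17 (G↔C).
There are 6 differences over 17 sites, so p = 6/17 = 0.3529.

0.3529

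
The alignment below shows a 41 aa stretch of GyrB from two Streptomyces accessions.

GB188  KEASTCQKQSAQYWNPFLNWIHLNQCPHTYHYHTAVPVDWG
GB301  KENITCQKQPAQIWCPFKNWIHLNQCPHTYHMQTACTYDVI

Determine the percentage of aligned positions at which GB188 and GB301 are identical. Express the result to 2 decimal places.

The sequences differ at positions 3 (A/N), 4 (S/I), 10 (S/P), 13 (Y/I), 15 (N/C), 18 (L/K), 32 (Y/M), 33 (H/Q), 36 (V/C), 37 (P/T), 38 (V/Y), 40 (W/V), 41 (G/I).
28 of the 41 sites match, so the percent identity is 28/41 × 100 = 68.29%.

68.29%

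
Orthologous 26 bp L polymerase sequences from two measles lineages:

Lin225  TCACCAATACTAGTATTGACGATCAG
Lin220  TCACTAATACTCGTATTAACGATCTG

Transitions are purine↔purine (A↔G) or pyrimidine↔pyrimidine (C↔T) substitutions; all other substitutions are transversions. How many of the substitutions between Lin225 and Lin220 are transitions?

Differing sites — 5:C/T (Ti); 12:A/C (Tv); 18:G/A (Ti); 25:A/T (Tv).
Of the 4 differences, 2 transitions and 2 transversions, so the answer is 2.

2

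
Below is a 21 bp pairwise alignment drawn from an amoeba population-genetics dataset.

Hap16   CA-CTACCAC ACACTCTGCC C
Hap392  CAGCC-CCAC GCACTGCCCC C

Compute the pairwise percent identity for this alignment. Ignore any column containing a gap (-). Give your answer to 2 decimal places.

73.68%

Excluding the 2 gap columns leaves 19 comparable sites.
Mismatches occur at site 5 (T→C), site 11 (A→G), site 16 (C→G), site 17 (T→C), site 18 (G→C).
14 of the 19 comparable sites match, so the percent identity is 14/19 × 100 = 73.68%.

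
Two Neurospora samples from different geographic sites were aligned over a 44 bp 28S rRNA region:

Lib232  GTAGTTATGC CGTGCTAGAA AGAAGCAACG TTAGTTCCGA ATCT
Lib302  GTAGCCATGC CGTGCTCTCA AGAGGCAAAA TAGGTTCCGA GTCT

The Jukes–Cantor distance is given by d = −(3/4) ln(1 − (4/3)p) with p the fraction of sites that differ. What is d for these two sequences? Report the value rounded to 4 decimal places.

0.3041

Differing sites — 5:T/C; 6:T/C; 17:A/C; 18:G/T; 19:A/C; 24:A/G; 29:C/A; 30:G/A; 32:T/A; 33:A/G; 41:A/G.
p = 11/44 = 0.250000.
d = −0.75 · ln(1 − (4/3)·0.250000) = −0.75 · ln(0.666667) = −0.75 · (-0.405465) = 0.3041.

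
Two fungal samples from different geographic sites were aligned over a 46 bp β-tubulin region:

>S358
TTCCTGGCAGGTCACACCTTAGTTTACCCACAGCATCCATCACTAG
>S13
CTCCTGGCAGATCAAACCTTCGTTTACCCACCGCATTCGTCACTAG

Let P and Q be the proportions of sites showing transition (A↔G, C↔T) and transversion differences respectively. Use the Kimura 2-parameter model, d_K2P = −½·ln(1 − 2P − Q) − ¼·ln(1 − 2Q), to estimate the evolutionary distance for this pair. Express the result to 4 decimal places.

0.1716

Differing sites — 1:T/C (Ti); 11:G/A (Ti); 15:C/A (Tv); 21:A/C (Tv); 32:A/C (Tv); 37:C/T (Ti); 39:A/G (Ti).
Of the 7 differences, 4 transitions and 3 transversions over 46 sites: P = 4/46 = 0.086957, Q = 3/46 = 0.065217.
d = −0.5·ln(0.760869) − 0.25·ln(0.869566) = −0.5·(-0.273294) − 0.25·(-0.139761) = 0.1716.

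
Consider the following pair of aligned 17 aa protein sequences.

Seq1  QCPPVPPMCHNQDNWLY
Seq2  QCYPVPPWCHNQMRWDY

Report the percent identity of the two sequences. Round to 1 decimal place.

Differing sites — 3:P/Y; 8:M/W; 13:D/M; 14:N/R; 16:L/D.
12 of the 17 sites match, so the percent identity is 12/17 × 100 = 70.6%.

70.6%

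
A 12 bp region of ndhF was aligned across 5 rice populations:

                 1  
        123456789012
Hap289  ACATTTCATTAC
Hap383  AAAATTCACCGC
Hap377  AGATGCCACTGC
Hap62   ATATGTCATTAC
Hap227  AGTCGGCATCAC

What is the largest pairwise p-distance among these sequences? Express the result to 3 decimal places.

0.583

Pairwise Hamming distances:
  Hap289 vs Hap383: 5
  Hap289 vs Hap377: 5
  Hap289 vs Hap62: 2
  Hap289 vs Hap227: 6
  Hap383 vs Hap377: 5
  Hap383 vs Hap62: 6
  Hap383 vs Hap227: 7
  Hap377 vs Hap62: 4
  Hap377 vs Hap227: 6
  Hap62 vs Hap227: 5
The largest is 7 mismatches, between Hap383 and Hap227; p = 7/12 = 0.583.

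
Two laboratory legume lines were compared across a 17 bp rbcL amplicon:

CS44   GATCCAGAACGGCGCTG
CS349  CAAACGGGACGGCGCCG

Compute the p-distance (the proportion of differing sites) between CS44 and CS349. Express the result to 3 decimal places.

0.353

Mismatches occur at site 1 (G→C), site 3 (T→A), site 4 (C→A), site 6 (A→G), site 8 (A→G), site 16 (T→C).
There are 6 differences over 17 sites, so p = 6/17 = 0.353.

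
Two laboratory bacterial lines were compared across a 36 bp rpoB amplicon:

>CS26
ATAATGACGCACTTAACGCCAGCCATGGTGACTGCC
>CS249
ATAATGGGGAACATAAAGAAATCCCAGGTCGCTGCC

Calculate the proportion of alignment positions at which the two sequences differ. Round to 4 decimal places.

0.3333

The sequences differ at positions 7 (A/G), 8 (C/G), 10 (C/A), 13 (T/A), 17 (C/A), 19 (C/A), 20 (C/A), 22 (G/T), 25 (A/C), 26 (T/A), 30 (G/C), 31 (A/G).
There are 12 differences over 36 sites, so p = 12/36 = 0.3333.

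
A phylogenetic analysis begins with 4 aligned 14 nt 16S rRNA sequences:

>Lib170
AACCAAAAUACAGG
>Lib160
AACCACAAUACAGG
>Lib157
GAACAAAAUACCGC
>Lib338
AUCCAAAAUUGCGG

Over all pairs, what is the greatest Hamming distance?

Pairwise Hamming distances:
  Lib170 vs Lib160: 1
  Lib170 vs Lib157: 4
  Lib170 vs Lib338: 4
  Lib160 vs Lib157: 5
  Lib160 vs Lib338: 5
  Lib157 vs Lib338: 6
The largest is 6, between Lib157 and Lib338.

6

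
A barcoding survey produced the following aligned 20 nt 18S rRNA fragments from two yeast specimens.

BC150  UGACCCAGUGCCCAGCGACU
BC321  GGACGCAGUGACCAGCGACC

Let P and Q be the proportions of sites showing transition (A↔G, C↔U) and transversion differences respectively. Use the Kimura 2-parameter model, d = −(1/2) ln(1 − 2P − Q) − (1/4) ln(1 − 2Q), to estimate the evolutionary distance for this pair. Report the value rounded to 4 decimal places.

0.2330

Mismatches occur at site 1 (U→G, transversion), site 5 (C→G, transversion), site 11 (C→A, transversion), site 20 (U→C, transition).
Of the 4 differences, 1 transition and 3 transversions over 20 sites: P = 1/20 = 0.050000, Q = 3/20 = 0.150000.
d = −0.5·ln(0.750000) − 0.25·ln(0.700000) = −0.5·(-0.287682) − 0.25·(-0.356675) = 0.2330.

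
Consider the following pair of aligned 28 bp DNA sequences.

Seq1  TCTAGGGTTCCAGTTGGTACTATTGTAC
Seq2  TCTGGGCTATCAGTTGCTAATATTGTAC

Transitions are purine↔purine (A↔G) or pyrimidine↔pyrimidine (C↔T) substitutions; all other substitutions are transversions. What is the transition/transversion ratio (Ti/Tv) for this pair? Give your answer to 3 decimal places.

The sequences differ at positions 4 (A/G, transition), 7 (G/C, transversion), 9 (T/A, transversion), 10 (C/T, transition), 17 (G/C, transversion), 20 (C/A, transversion).
Of the 6 differences, 2 transitions and 4 transversions, so Ti/Tv = 2/4 = 0.500.

0.500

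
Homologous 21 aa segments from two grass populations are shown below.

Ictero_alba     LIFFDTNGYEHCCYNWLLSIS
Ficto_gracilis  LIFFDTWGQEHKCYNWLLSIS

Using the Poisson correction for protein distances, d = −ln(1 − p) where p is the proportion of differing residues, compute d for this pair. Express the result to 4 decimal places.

The sequences differ at positions 7 (N/W), 9 (Y/Q), 12 (C/K).
p = 3/21 = 0.142857.
d = −ln(1 − 0.142857) = −ln(0.857143) = 0.1542.

0.1542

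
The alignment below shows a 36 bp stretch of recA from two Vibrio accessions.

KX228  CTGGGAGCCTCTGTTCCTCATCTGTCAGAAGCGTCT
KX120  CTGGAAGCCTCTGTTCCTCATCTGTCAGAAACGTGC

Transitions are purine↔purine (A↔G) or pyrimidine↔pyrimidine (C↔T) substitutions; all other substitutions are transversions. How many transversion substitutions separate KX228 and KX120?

1

Differing sites — 5:G/A (Ti); 31:G/A (Ti); 35:C/G (Tv); 36:T/C (Ti).
Of the 4 differences, 3 transitions and 1 transversion, so the answer is 1.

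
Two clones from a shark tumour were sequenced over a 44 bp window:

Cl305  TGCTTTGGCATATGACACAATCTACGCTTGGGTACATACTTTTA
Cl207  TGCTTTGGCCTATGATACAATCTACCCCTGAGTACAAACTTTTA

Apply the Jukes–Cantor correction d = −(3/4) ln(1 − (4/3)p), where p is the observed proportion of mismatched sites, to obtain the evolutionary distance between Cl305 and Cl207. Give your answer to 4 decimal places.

0.1505

Mismatches occur at site 10 (A↔C), site 16 (C↔T), site 26 (G↔C), site 28 (T↔C), site 31 (G↔A), site 37 (T↔A).
p = 6/44 = 0.136364.
d = −0.75 · ln(1 − (4/3)·0.136364) = −0.75 · ln(0.818181) = −0.75 · (-0.200672) = 0.1505.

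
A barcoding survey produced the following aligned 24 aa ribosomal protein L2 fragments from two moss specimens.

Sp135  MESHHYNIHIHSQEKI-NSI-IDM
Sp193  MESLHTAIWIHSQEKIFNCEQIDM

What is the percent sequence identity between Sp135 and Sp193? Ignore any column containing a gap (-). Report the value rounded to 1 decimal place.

72.7%

Excluding the 2 gap columns leaves 22 comparable sites.
The sequences differ at positions 4 (H/L), 6 (Y/T), 7 (N/A), 9 (H/W), 19 (S/C), 20 (I/E).
16 of the 22 comparable sites match, so the percent identity is 16/22 × 100 = 72.7%.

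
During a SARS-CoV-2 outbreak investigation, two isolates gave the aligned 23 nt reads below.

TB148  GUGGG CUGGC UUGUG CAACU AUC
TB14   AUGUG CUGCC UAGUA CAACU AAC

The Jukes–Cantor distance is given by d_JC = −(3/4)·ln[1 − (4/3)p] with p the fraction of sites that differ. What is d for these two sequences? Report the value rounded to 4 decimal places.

0.3206

The sequences differ at positions 1 (G/A), 4 (G/U), 9 (G/C), 12 (U/A), 15 (G/A), 22 (U/A).
p = 6/23 = 0.260870.
d = −0.75 · ln(1 − (4/3)·0.260870) = −0.75 · ln(0.652173) = −0.75 · (-0.427445) = 0.3206.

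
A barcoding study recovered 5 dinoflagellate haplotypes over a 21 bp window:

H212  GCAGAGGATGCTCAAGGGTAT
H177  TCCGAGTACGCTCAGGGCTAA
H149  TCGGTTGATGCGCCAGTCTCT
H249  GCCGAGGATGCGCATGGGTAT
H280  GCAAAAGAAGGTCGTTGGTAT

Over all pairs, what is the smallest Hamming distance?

Pairwise Hamming distances:
  H212 vs H177: 7
  H212 vs H149: 9
  H212 vs H249: 3
  H212 vs H280: 7
  H177 vs H149: 11
  H177 vs H249: 7
  H177 vs H280: 12
  H149 vs H249: 9
  H149 vs H280: 14
  H249 vs H280: 8
The smallest is 3, between H212 and H249.

3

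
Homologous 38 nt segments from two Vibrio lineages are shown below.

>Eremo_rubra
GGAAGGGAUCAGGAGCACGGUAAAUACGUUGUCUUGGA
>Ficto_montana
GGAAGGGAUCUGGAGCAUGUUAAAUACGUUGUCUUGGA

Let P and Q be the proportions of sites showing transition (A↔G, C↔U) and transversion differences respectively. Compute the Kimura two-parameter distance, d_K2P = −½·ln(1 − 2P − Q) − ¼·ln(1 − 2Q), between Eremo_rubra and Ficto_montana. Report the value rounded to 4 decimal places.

Mismatches occur at site 11 (A/U, transversion), site 18 (C/U, transition), site 20 (G/U, transversion).
Of the 3 differences, 1 transition and 2 transversions over 38 sites: P = 1/38 = 0.026316, Q = 2/38 = 0.052632.
d = −0.5·ln(0.894736) − 0.25·ln(0.894736) = −0.5·(-0.111227) − 0.25·(-0.111227) = 0.0834.

0.0834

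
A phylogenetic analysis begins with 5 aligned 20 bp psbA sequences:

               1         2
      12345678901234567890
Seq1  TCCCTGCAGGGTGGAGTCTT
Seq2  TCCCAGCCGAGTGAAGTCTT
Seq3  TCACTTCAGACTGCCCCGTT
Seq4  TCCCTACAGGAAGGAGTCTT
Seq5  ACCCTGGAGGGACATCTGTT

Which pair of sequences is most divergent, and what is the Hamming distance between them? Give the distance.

Pairwise Hamming distances:
  Seq1 vs Seq2: 4
  Seq1 vs Seq3: 9
  Seq1 vs Seq4: 3
  Seq1 vs Seq5: 8
  Seq2 vs Seq3: 10
  Seq2 vs Seq4: 7
  Seq2 vs Seq5: 10
  Seq3 vs Seq4: 10
  Seq3 vs Seq5: 11
  Seq4 vs Seq5: 9
The largest is 11, between Seq3 and Seq5.

11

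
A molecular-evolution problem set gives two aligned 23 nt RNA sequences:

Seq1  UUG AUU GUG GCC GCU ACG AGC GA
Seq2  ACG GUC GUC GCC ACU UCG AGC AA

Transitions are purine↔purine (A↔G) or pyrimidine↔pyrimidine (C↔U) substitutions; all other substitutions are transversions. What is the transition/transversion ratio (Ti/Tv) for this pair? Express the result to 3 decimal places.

1.667

Mismatches occur at site 1 (U/A, transversion), site 2 (U/C, transition), site 4 (A/G, transition), site 6 (U/C, transition), site 9 (G/C, transversion), site 13 (G/A, transition), site 16 (A/U, transversion), site 22 (G/A, transition).
Of the 8 differences, 5 transitions and 3 transversions, so Ti/Tv = 5/3 = 1.667.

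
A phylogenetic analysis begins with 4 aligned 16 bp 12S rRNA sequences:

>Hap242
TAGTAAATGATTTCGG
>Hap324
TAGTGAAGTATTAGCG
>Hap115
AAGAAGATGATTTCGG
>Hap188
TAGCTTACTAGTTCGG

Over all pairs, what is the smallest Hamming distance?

Pairwise Hamming distances:
  Hap242 vs Hap324: 6
  Hap242 vs Hap115: 3
  Hap242 vs Hap188: 6
  Hap324 vs Hap115: 9
  Hap324 vs Hap188: 8
  Hap115 vs Hap188: 7
The smallest is 3, between Hap242 and Hap115.

3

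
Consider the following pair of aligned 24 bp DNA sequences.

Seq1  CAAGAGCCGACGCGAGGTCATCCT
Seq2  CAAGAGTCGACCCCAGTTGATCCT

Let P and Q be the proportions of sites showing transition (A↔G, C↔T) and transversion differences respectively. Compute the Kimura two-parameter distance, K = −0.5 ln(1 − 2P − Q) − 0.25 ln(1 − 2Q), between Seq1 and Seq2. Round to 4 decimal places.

0.2452

Differing sites — 7:C/T (Ti); 12:G/C (Tv); 14:G/C (Tv); 17:G/T (Tv); 19:C/G (Tv).
Of the 5 differences, 1 transition and 4 transversions over 24 sites: P = 1/24 = 0.041667, Q = 4/24 = 0.166667.
d = −0.5·ln(0.749999) − 0.25·ln(0.666666) = −0.5·(-0.287683) − 0.25·(-0.405466) = 0.2452.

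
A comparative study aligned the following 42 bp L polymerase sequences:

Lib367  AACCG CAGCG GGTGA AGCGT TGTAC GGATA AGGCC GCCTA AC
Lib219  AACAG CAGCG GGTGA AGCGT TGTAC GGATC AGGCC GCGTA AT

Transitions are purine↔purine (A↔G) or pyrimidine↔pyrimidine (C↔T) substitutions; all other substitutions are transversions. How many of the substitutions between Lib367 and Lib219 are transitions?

1

The sequences differ at positions 4 (C/A, transversion), 30 (A/C, transversion), 38 (C/G, transversion), 42 (C/T, transition).
Of the 4 differences, 1 transition and 3 transversions, so the answer is 1.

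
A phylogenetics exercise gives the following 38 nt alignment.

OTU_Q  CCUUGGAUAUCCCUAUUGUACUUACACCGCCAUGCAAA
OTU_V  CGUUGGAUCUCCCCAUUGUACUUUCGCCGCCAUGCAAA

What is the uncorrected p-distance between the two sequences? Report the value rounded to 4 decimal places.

0.1316

Mismatches occur at site 2 (C→G), site 9 (A→C), site 14 (U→C), site 24 (A→U), site 26 (A→G).
There are 5 differences over 38 sites, so p = 5/38 = 0.1316.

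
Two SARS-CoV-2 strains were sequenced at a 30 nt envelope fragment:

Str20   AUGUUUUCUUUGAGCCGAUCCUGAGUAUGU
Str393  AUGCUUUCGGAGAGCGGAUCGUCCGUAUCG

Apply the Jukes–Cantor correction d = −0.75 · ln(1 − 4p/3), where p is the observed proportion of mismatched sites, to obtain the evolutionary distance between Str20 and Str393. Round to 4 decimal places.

0.4408

Differing sites — 4:U/C; 9:U/G; 10:U/G; 11:U/A; 16:C/G; 21:C/G; 23:G/C; 24:A/C; 29:G/C; 30:U/G.
p = 10/30 = 0.333333.
d = −0.75 · ln(1 − (4/3)·0.333333) = −0.75 · ln(0.555556) = −0.75 · (-0.587786) = 0.4408.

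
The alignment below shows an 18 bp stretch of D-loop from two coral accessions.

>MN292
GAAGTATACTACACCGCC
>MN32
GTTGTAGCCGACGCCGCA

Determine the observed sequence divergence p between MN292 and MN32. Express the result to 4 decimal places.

0.3889

Mismatches occur at site 2 (A/T), site 3 (A/T), site 7 (T/G), site 8 (A/C), site 10 (T/G), site 13 (A/G), site 18 (C/A).
There are 7 differences over 18 sites, so p = 7/18 = 0.3889.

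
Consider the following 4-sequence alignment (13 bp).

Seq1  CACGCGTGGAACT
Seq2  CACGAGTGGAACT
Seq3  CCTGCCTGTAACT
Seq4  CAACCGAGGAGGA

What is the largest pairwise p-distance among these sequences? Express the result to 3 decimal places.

Pairwise Hamming distances:
  Seq1 vs Seq2: 1
  Seq1 vs Seq3: 4
  Seq1 vs Seq4: 6
  Seq2 vs Seq3: 5
  Seq2 vs Seq4: 7
  Seq3 vs Seq4: 9
The largest is 9 mismatches, between Seq3 and Seq4; p = 9/13 = 0.692.

0.692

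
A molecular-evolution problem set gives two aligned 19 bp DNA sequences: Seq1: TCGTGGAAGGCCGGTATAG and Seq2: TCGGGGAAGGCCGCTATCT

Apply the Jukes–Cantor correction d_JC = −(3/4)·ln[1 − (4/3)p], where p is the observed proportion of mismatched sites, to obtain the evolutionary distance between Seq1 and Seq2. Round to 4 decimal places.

The sequences differ at positions 4 (T/G), 14 (G/C), 18 (A/C), 19 (G/T).
p = 4/19 = 0.210526.
d = −0.75 · ln(1 − (4/3)·0.210526) = −0.75 · ln(0.719299) = −0.75 · (-0.329478) = 0.2471.

0.2471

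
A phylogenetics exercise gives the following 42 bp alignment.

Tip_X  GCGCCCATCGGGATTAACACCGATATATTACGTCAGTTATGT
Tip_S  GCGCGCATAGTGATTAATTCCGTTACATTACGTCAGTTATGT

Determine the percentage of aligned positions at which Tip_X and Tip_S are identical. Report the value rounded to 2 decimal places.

Mismatches occur at site 5 (C→G), site 9 (C→A), site 11 (G→T), site 18 (C→T), site 19 (A→T), site 23 (A→T), site 26 (T→C).
35 of the 42 sites match, so the percent identity is 35/42 × 100 = 83.33%.

83.33%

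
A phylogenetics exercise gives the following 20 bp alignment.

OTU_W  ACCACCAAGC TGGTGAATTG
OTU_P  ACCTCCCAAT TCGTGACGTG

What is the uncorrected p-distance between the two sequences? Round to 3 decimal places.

The sequences differ at positions 4 (A/T), 7 (A/C), 9 (G/A), 10 (C/T), 12 (G/C), 17 (A/C), 18 (T/G).
There are 7 differences over 20 sites, so p = 7/20 = 0.350.

0.350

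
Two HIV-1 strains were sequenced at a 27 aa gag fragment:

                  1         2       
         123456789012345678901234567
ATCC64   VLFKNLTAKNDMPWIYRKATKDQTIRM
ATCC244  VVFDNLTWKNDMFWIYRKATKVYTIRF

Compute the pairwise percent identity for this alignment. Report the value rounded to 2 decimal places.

74.07%

The sequences differ at positions 2 (L/V), 4 (K/D), 8 (A/W), 13 (P/F), 22 (D/V), 23 (Q/Y), 27 (M/F).
20 of the 27 sites match, so the percent identity is 20/27 × 100 = 74.07%.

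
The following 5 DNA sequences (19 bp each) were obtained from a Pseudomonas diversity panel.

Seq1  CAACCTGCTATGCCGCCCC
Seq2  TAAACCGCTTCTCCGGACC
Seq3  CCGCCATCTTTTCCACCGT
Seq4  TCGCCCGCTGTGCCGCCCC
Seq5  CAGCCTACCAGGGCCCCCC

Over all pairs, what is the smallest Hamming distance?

5

Pairwise Hamming distances:
  Seq1 vs Seq2: 8
  Seq1 vs Seq3: 9
  Seq1 vs Seq4: 5
  Seq1 vs Seq5: 6
  Seq2 vs Seq3: 12
  Seq2 vs Seq4: 8
  Seq2 vs Seq5: 13
  Seq3 vs Seq4: 8
  Seq3 vs Seq5: 11
  Seq4 vs Seq5: 9
The smallest is 5, between Seq1 and Seq4.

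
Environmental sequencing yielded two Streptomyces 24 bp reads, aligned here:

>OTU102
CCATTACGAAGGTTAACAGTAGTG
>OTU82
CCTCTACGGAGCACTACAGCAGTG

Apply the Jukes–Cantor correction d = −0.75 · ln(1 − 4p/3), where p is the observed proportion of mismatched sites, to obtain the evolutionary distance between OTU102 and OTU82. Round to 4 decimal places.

0.4408

Mismatches occur at site 3 (A/T), site 4 (T/C), site 9 (A/G), site 12 (G/C), site 13 (T/A), site 14 (T/C), site 15 (A/T), site 20 (T/C).
p = 8/24 = 0.333333.
d = −0.75 · ln(1 − (4/3)·0.333333) = −0.75 · ln(0.555556) = −0.75 · (-0.587786) = 0.4408.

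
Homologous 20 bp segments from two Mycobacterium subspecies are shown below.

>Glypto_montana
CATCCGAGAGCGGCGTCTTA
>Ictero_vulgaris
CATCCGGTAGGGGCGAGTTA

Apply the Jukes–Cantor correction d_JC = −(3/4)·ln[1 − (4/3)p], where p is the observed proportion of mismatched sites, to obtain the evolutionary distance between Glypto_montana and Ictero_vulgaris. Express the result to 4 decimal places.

0.3041

Differing sites — 7:A/G; 8:G/T; 11:C/G; 16:T/A; 17:C/G.
p = 5/20 = 0.250000.
d = −0.75 · ln(1 − (4/3)·0.250000) = −0.75 · ln(0.666667) = −0.75 · (-0.405465) = 0.3041.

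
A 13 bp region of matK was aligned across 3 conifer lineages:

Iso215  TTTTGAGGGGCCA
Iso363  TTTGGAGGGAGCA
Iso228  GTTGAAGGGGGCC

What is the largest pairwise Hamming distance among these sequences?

Pairwise Hamming distances:
  Iso215 vs Iso363: 3
  Iso215 vs Iso228: 5
  Iso363 vs Iso228: 4
The largest is 5, between Iso215 and Iso228.

5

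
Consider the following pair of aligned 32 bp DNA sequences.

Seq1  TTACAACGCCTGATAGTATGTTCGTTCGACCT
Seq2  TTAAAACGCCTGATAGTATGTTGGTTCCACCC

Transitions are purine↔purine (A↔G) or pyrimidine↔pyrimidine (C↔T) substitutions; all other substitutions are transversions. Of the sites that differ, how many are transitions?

1

Differing sites — 4:C/A (Tv); 23:C/G (Tv); 28:G/C (Tv); 32:T/C (Ti).
Of the 4 differences, 1 transition and 3 transversions, so the answer is 1.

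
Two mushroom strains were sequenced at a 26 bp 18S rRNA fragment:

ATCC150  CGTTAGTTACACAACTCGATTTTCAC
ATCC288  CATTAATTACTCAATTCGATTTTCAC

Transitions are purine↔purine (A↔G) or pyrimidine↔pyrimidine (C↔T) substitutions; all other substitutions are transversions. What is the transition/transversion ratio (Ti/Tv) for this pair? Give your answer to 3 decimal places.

3.000

The sequences differ at positions 2 (G/A, transition), 6 (G/A, transition), 11 (A/T, transversion), 15 (C/T, transition).
Of the 4 differences, 3 transitions and 1 transversion, so Ti/Tv = 3/1 = 3.000.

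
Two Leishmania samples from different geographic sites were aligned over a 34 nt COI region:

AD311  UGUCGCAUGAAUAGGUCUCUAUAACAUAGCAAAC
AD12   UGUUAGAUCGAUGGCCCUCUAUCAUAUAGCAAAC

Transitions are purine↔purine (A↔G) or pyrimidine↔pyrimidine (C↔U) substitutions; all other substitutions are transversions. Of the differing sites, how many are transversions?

Mismatches occur at site 4 (C↔U, transition), site 5 (G↔A, transition), site 6 (C↔G, transversion), site 9 (G↔C, transversion), site 10 (A↔G, transition), site 13 (A↔G, transition), site 15 (G↔C, transversion), site 16 (U↔C, transition), site 23 (A↔C, transversion), site 25 (C↔U, transition).
Of the 10 differences, 6 transitions and 4 transversions, so the answer is 4.

4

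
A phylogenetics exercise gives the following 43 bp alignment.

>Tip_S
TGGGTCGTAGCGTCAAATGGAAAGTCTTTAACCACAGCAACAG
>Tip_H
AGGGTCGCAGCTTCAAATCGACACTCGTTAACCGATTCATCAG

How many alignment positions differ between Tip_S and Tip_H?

12

The sequences differ at positions 1 (T/A), 8 (T/C), 12 (G/T), 19 (G/C), 22 (A/C), 24 (G/C), 27 (T/G), 34 (A/G), 35 (C/A), 36 (A/T), 37 (G/T), 40 (A/T).
That gives 12 mismatches out of 43 aligned sites, so the Hamming distance is 12.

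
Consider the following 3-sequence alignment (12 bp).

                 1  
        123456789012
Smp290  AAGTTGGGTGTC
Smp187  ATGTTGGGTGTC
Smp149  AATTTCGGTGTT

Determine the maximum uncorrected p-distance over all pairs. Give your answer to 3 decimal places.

0.333

Pairwise Hamming distances:
  Smp290 vs Smp187: 1
  Smp290 vs Smp149: 3
  Smp187 vs Smp149: 4
The largest is 4 mismatches, between Smp187 and Smp149; p = 4/12 = 0.333.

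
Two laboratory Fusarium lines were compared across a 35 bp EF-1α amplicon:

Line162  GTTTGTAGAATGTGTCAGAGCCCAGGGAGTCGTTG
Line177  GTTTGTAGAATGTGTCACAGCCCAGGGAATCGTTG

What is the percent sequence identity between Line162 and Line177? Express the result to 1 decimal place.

Mismatches occur at site 18 (G↔C), site 29 (G↔A).
33 of the 35 sites match, so the percent identity is 33/35 × 100 = 94.3%.

94.3%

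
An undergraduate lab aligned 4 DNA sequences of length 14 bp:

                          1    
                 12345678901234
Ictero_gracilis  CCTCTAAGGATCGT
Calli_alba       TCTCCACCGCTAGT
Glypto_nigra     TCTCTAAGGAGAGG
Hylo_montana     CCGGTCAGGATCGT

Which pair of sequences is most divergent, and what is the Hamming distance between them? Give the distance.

Pairwise Hamming distances:
  Ictero_gracilis vs Calli_alba: 6
  Ictero_gracilis vs Glypto_nigra: 4
  Ictero_gracilis vs Hylo_montana: 3
  Calli_alba vs Glypto_nigra: 6
  Calli_alba vs Hylo_montana: 9
  Glypto_nigra vs Hylo_montana: 7
The largest is 9, between Calli_alba and Hylo_montana.

9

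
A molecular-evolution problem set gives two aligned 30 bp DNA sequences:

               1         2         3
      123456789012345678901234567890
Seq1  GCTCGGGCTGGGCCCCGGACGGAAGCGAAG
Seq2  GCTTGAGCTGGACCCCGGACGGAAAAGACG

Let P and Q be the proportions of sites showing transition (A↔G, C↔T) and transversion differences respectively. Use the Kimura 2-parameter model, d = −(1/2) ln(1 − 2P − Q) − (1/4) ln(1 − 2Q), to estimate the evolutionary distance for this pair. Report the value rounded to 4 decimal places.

0.2385

Differing sites — 4:C/T (Ti); 6:G/A (Ti); 12:G/A (Ti); 25:G/A (Ti); 26:C/A (Tv); 29:A/C (Tv).
Of the 6 differences, 4 transitions and 2 transversions over 30 sites: P = 4/30 = 0.133333, Q = 2/30 = 0.066667.
d = −0.5·ln(0.666667) − 0.25·ln(0.866666) = −0.5·(-0.405465) − 0.25·(-0.143102) = 0.2385.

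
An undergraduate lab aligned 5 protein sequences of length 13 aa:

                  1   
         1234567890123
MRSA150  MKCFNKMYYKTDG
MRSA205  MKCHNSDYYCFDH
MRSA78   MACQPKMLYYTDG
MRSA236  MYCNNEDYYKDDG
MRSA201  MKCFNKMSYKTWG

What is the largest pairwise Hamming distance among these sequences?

Pairwise Hamming distances:
  MRSA150 vs MRSA205: 6
  MRSA150 vs MRSA78: 5
  MRSA150 vs MRSA236: 5
  MRSA150 vs MRSA201: 2
  MRSA205 vs MRSA78: 9
  MRSA205 vs MRSA236: 6
  MRSA205 vs MRSA201: 8
  MRSA78 vs MRSA236: 8
  MRSA78 vs MRSA201: 6
  MRSA236 vs MRSA201: 7
The largest is 9, between MRSA205 and MRSA78.

9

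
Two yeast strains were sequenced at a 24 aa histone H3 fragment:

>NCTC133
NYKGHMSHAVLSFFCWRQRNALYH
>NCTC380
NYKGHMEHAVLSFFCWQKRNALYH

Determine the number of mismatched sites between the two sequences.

3

Mismatches occur at site 7 (S→E), site 17 (R→Q), site 18 (Q→K).
That gives 3 mismatches out of 24 aligned sites, so the Hamming distance is 3.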